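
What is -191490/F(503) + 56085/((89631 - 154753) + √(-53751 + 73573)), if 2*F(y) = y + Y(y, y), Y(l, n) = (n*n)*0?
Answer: -270999968738645/355525016031 - 18695*√19822/1413618354 ≈ -762.25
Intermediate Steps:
Y(l, n) = 0 (Y(l, n) = n²*0 = 0)
F(y) = y/2 (F(y) = (y + 0)/2 = y/2)
-191490/F(503) + 56085/((89631 - 154753) + √(-53751 + 73573)) = -191490/((½)*503) + 56085/((89631 - 154753) + √(-53751 + 73573)) = -191490/503/2 + 56085/(-65122 + √19822) = -191490*2/503 + 56085/(-65122 + √19822) = -382980/503 + 56085/(-65122 + √19822)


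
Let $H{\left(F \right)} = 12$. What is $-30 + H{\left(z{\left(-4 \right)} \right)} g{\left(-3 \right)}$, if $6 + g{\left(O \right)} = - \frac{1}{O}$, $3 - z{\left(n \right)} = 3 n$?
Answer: $-98$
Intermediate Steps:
$z{\left(n \right)} = 3 - 3 n$
$g{\left(O \right)} = -6 - \frac{1}{O}$
$-30 + H{\left(z{\left(-4 \right)} \right)} g{\left(-3 \right)} = -30 + 12 \left(-6 - \frac{1}{-3}\right) = -30 + 12 \left(-6 - - \frac{1}{3}\right) = -30 + 12 \left(-6 + \frac{1}{3}\right) = -30 + 12 \left(- \frac{17}{3}\right) = -30 - 68 = -98$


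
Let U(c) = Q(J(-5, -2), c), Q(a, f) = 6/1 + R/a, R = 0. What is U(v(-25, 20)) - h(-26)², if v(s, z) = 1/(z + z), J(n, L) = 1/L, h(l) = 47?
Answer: -2203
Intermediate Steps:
Q(a, f) = 6 (Q(a, f) = 6/1 + 0/a = 6*1 + 0 = 6 + 0 = 6)
v(s, z) = 1/(2*z)
U(c) = 6
U(v(-25, 20)) - h(-26)² = 6 - 1*47² = 6 - 1*2209 = 6 - 2209 = -2203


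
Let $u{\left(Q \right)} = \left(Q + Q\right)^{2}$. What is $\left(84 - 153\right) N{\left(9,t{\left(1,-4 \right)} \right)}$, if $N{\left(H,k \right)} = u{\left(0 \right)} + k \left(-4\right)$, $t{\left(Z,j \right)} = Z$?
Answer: $276$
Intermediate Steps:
$u{\left(Q \right)} = 4 Q^{2}$ ($u{\left(Q \right)} = \left(2 Q\right)^{2} = 4 Q^{2}$)
$N{\left(H,k \right)} = - 4 k$ ($N{\left(H,k \right)} = 4 \cdot 0^{2} + k \left(-4\right) = 4 \cdot 0 - 4 k = 0 - 4 k = - 4 k$)
$\left(84 - 153\right) N{\left(9,t{\left(1,-4 \right)} \right)} = \left(84 - 153\right) \left(\left(-4\right) 1\right) = \left(-69\right) \left(-4\right) = 276$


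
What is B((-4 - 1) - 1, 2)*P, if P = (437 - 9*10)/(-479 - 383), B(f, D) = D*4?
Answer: -1388/431 ≈ -3.2204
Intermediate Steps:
B(f, D) = 4*D
P = -347/862 (P = (437 - 90)/(-862) = 347*(-1/862) = -347/862 ≈ -0.40255)
B((-4 - 1) - 1, 2)*P = (4*2)*(-347/862) = 8*(-347/862) = -1388/431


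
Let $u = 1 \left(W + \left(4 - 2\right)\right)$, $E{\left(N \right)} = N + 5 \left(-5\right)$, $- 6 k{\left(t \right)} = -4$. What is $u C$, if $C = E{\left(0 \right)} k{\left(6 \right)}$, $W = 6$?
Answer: $- \frac{400}{3} \approx -133.33$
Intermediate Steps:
$k{\left(t \right)} = \frac{2}{3}$ ($k{\left(t \right)} = \left(- \frac{1}{6}\right) \left(-4\right) = \frac{2}{3}$)
$E{\left(N \right)} = -25 + N$ ($E{\left(N \right)} = N - 25 = -25 + N$)
$u = 8$ ($u = 1 \left(6 + \left(4 - 2\right)\right) = 1 \left(6 + 2\right) = 1 \cdot 8 = 8$)
$C = - \frac{50}{3}$ ($C = \left(-25 + 0\right) \frac{2}{3} = \left(-25\right) \frac{2}{3} = - \frac{50}{3} \approx -16.667$)
$u C = 8 \left(- \frac{50}{3}\right) = - \frac{400}{3}$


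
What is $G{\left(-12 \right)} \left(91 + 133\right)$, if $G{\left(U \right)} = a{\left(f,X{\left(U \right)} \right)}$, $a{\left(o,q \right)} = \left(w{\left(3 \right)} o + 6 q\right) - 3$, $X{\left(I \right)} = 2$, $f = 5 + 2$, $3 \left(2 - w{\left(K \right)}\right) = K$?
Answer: $3584$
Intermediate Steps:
$w{\left(K \right)} = 2 - \frac{K}{3}$
$f = 7$
$a{\left(o,q \right)} = -3 + o + 6 q$ ($a{\left(o,q \right)} = \left(\left(2 - 1\right) o + 6 q\right) - 3 = \left(1 o + 6 q\right) - 3 = \left(o + 6 q\right) - 3 = -3 + o + 6 q$)
$G{\left(U \right)} = 16$ ($G{\left(U \right)} = -3 + 7 + 6 \cdot 2 = -3 + 7 + 12 = 16$)
$G{\left(-12 \right)} \left(91 + 133\right) = 16 \left(91 + 133\right) = 16 \cdot 224 = 3584$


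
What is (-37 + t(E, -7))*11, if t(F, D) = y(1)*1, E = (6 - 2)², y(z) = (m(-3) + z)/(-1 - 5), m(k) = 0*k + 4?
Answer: -2497/6 ≈ -416.17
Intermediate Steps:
m(k) = 4 (m(k) = 0 + 4 = 4)
y(z) = -⅔ - z/6 (y(z) = (4 + z)/(-1 - 5) = (4 + z)/(-6) = (4 + z)*(-⅙) = -⅔ - z/6)
E = 16 (E = 4² = 16)
t(F, D) = -⅚ (t(F, D) = (-⅔ - ⅙*1)*1 = (-⅔ - ⅙)*1 = -⅚*1 = -⅚)
(-37 + t(E, -7))*11 = (-37 - ⅚)*11 = -227/6*11 = -2497/6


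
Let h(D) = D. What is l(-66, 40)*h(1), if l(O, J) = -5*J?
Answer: -200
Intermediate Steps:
l(-66, 40)*h(1) = -5*40*1 = -200*1 = -200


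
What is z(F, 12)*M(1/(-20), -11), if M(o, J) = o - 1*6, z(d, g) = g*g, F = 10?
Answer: -4356/5 ≈ -871.20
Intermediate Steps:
z(d, g) = g²
M(o, J) = -6 + o (M(o, J) = o - 6 = -6 + o)
z(F, 12)*M(1/(-20), -11) = 12²*(-6 + 1/(-20)) = 144*(-6 - 1/20) = 144*(-121/20) = -4356/5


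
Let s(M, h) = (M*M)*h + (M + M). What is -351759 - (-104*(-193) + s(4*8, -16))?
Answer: -355511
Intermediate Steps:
s(M, h) = 2*M + h*M² (s(M, h) = M²*h + 2*M = h*M² + 2*M = 2*M + h*M²)
-351759 - (-104*(-193) + s(4*8, -16)) = -351759 - (-104*(-193) + (4*8)*(2 + (4*8)*(-16))) = -351759 - (20072 + 32*(2 + 32*(-16))) = -351759 - (20072 + 32*(2 - 512)) = -351759 - (20072 + 32*(-510)) = -351759 - (20072 - 16320) = -351759 - 1*3752 = -351759 - 3752 = -355511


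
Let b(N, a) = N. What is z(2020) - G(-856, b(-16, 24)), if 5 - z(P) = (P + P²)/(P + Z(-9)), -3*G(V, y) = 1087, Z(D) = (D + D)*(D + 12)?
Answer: -5040364/2949 ≈ -1709.2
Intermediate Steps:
Z(D) = 2*D*(12 + D) (Z(D) = (2*D)*(12 + D) = 2*D*(12 + D))
G(V, y) = -1087/3 (G(V, y) = -⅓*1087 = -1087/3)
z(P) = 5 - (P + P²)/(-54 + P) (z(P) = 5 - (P + P²)/(P + 2*(-9)*(12 - 9)) = 5 - (P + P²)/(P + 2*(-9)*3) = 5 - (P + P²)/(P - 54) = 5 - (P + P²)/(-54 + P))
z(2020) - G(-856, b(-16, 24)) = (-270 - 1*2020² + 4*2020)/(-54 + 2020) - 1*(-1087/3) = (-270 - 1*4080400 + 8080)/1966 + 1087/3 = (-270 - 4080400 + 8080)/1966 + 1087/3 = (1/1966)*(-4072590) + 1087/3 = -2036295/983 + 1087/3 = -5040364/2949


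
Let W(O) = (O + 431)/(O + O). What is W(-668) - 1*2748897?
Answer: -3672526155/1336 ≈ -2.7489e+6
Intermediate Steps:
W(O) = (431 + O)/(2*O) (W(O) = (431 + O)/((2*O)) = (431 + O)*(1/(2*O)) = (431 + O)/(2*O))
W(-668) - 1*2748897 = (1/2)*(431 - 668)/(-668) - 1*2748897 = (1/2)*(-1/668)*(-237) - 2748897 = 237/1336 - 2748897 = -3672526155/1336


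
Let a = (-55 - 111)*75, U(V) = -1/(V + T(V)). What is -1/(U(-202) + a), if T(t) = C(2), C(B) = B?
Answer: 200/2489999 ≈ 8.0321e-5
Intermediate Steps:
T(t) = 2
U(V) = -1/(2 + V) (U(V) = -1/(V + 2) = -1/(2 + V))
a = -12450 (a = -166*75 = -12450)
-1/(U(-202) + a) = -1/(-1/(2 - 202) - 12450) = -1/(-1/(-200) - 12450) = -1/(-1*(-1/200) - 12450) = -1/(1/200 - 12450) = -1/(-2489999/200) = -1*(-200/2489999) = 200/2489999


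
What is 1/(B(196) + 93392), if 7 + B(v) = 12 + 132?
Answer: 1/93529 ≈ 1.0692e-5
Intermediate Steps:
B(v) = 137 (B(v) = -7 + (12 + 132) = -7 + 144 = 137)
1/(B(196) + 93392) = 1/(137 + 93392) = 1/93529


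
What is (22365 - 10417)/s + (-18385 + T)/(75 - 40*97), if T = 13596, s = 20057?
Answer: 141515113/76316885 ≈ 1.8543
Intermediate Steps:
(22365 - 10417)/s + (-18385 + T)/(75 - 40*97) = (22365 - 10417)/20057 + (-18385 + 13596)/(75 - 40*97) = 11948*(1/20057) - 4789/(75 - 3880) = 11948/20057 - 4789/(-3805) = 11948/20057 - 4789*(-1/3805) = 11948/20057 + 4789/3805 = 141515113/76316885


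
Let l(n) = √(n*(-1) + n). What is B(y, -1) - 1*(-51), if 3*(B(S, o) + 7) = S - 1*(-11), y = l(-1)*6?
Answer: 143/3 ≈ 47.667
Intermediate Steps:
l(n) = 0 (l(n) = √(-n + n) = √0 = 0)
y = 0 (y = 0*6 = 0)
B(S, o) = -10/3 + S/3 (B(S, o) = -7 + (S - 1*(-11))/3 = -7 + (S + 11)/3 = -7 + (11 + S)/3 = -7 + (11/3 + S/3) = -10/3 + S/3)
B(y, -1) - 1*(-51) = (-10/3 + (⅓)*0) - 1*(-51) = (-10/3 + 0) + 51 = -10/3 + 51 = 143/3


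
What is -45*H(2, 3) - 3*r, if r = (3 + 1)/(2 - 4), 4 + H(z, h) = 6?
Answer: -84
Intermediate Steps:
H(z, h) = 2 (H(z, h) = -4 + 6 = 2)
r = -2 (r = 4/(-2) = 4*(-½) = -2)
-45*H(2, 3) - 3*r = -45*2 - 3*(-2) = -90 + 6 = -84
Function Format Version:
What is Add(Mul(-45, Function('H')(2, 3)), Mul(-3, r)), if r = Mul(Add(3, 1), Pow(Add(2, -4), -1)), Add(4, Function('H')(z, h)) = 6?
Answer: -84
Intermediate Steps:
Function('H')(z, h) = 2 (Function('H')(z, h) = Add(-4, 6) = 2)
r = -2 (r = Mul(4, Pow(-2, -1)) = Mul(4, Rational(-1, 2)) = -2)
Add(Mul(-45, Function('H')(2, 3)), Mul(-3, r)) = Add(Mul(-45, 2), Mul(-3, -2)) = Add(-90, 6) = -84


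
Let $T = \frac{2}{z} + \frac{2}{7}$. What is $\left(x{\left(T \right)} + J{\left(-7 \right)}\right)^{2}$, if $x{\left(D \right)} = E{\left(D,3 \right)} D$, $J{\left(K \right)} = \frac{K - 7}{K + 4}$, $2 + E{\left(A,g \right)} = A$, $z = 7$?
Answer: $\frac{320356}{21609} \approx 14.825$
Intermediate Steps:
$E{\left(A,g \right)} = -2 + A$
$J{\left(K \right)} = \frac{-7 + K}{4 + K}$
$T = \frac{4}{7}$ ($T = \frac{2}{7} + \frac{2}{7} = \frac{4}{7} \approx 0.57143$)
$x{\left(D \right)} = D \left(-2 + D\right)$ ($x{\left(D \right)} = \left(-2 + D\right) D = D \left(-2 + D\right)$)
$\left(x{\left(T \right)} + J{\left(-7 \right)}\right)^{2} = \left(\frac{4 \left(-2 + \frac{4}{7}\right)}{7} + \frac{-7 - 7}{4 - 7}\right)^{2} = \left(\frac{4}{7} \left(- \frac{10}{7}\right) + \frac{1}{-3} \left(-14\right)\right)^{2} = \left(- \frac{40}{49} - - \frac{14}{3}\right)^{2} = \left(- \frac{40}{49} + \frac{14}{3}\right)^{2} = \left(\frac{566}{147}\right)^{2} = \frac{320356}{21609}$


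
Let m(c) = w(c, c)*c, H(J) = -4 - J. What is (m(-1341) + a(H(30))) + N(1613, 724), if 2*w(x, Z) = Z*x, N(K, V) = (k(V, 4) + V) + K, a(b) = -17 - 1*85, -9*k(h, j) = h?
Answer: -21703414607/18 ≈ -1.2057e+9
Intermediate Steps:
k(h, j) = -h/9
a(b) = -102 (a(b) = -17 - 85 = -102)
N(K, V) = K + 8*V/9 (N(K, V) = (-V/9 + V) + K = 8*V/9 + K = K + 8*V/9)
w(x, Z) = Z*x/2 (w(x, Z) = (Z*x)/2 = Z*x/2)
m(c) = c³/2 (m(c) = (c*c/2)*c = (c²/2)*c = c³/2)
(m(-1341) + a(H(30))) + N(1613, 724) = ((½)*(-1341)³ - 102) + (1613 + (8/9)*724) = ((½)*(-2411494821) - 102) + (1613 + 5792/9) = (-2411494821/2 - 102) + 20309/9 = -2411495025/2 + 20309/9 = -21703414607/18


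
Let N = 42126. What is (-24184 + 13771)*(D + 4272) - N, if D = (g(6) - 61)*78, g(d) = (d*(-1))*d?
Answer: 34258296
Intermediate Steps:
g(d) = -d² (g(d) = (-d)*d = -d²)
D = -7566 (D = (-1*6² - 61)*78 = (-1*36 - 61)*78 = (-36 - 61)*78 = -97*78 = -7566)
(-24184 + 13771)*(D + 4272) - N = (-24184 + 13771)*(-7566 + 4272) - 1*42126 = -10413*(-3294) - 42126 = 34300422 - 42126 = 34258296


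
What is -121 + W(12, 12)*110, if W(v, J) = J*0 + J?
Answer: 1199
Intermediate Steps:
W(v, J) = J (W(v, J) = 0 + J = J)
-121 + W(12, 12)*110 = -121 + 12*110 = -121 + 1320 = 1199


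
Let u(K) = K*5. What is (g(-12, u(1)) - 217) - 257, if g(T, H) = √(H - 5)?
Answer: -474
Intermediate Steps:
u(K) = 5*K
g(T, H) = √(-5 + H)
(g(-12, u(1)) - 217) - 257 = (√(-5 + 5*1) - 217) - 257 = (√(-5 + 5) - 217) - 257 = (√0 - 217) - 257 = (0 - 217) - 257 = -217 - 257 = -474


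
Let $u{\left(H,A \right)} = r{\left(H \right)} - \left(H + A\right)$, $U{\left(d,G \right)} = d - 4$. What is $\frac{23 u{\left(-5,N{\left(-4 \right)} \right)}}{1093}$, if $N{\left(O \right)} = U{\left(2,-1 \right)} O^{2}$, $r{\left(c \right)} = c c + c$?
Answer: $\frac{1311}{1093} \approx 1.1995$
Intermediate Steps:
$U{\left(d,G \right)} = -4 + d$
$r{\left(c \right)} = c + c^{2}$ ($r{\left(c \right)} = c^{2} + c = c + c^{2}$)
$N{\left(O \right)} = - 2 O^{2}$ ($N{\left(O \right)} = \left(-4 + 2\right) O^{2} = - 2 O^{2}$)
$u{\left(H,A \right)} = - A - H + H \left(1 + H\right)$ ($u{\left(H,A \right)} = H \left(1 + H\right) - \left(H + A\right) = H \left(1 + H\right) - \left(A + H\right) = - A - H + H \left(1 + H\right)$)
$\frac{23 u{\left(-5,N{\left(-4 \right)} \right)}}{1093} = \frac{23 \left(\left(-5\right)^{2} - - 2 \left(-4\right)^{2}\right)}{1093} = 23 \left(25 - \left(-2\right) 16\right) \frac{1}{1093} = 23 \left(25 - -32\right) \frac{1}{1093} = 23 \left(25 + 32\right) \frac{1}{1093} = 23 \cdot 57 \cdot \frac{1}{1093} = 1311 \cdot \frac{1}{1093} = \frac{1311}{1093}$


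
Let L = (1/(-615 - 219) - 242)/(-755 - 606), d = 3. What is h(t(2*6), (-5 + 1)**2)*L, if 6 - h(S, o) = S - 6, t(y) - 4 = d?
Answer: 1009145/1135074 ≈ 0.88906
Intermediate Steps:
t(y) = 7 (t(y) = 4 + 3 = 7)
L = 201829/1135074 (L = (1/(-834) - 242)/(-1361) = (-1/834 - 242)*(-1/1361) = -201829/834*(-1/1361) = 201829/1135074 ≈ 0.17781)
h(S, o) = 12 - S (h(S, o) = 6 - (S - 6) = 6 - (-6 + S) = 6 + (6 - S) = 12 - S)
h(t(2*6), (-5 + 1)**2)*L = (12 - 1*7)*(201829/1135074) = (12 - 7)*(201829/1135074) = 5*(201829/1135074) = 1009145/1135074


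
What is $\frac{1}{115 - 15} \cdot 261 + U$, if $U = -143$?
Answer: $- \frac{14039}{100} \approx -140.39$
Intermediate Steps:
$\frac{1}{115 - 15} \cdot 261 + U = \frac{1}{115 - 15} \cdot 261 - 143 = \frac{1}{100} \cdot 261 - 143 = \frac{261}{100} - 143 = - \frac{14039}{100}$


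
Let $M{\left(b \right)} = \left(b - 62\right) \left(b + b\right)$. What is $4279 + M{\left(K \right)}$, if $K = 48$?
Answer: $2935$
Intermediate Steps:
$M{\left(b \right)} = 2 b \left(-62 + b\right)$ ($M{\left(b \right)} = \left(-62 + b\right) 2 b = 2 b \left(-62 + b\right)$)
$4279 + M{\left(K \right)} = 4279 + 2 \cdot 48 \left(-62 + 48\right) = 4279 + 2 \cdot 48 \left(-14\right) = 4279 - 1344 = 2935$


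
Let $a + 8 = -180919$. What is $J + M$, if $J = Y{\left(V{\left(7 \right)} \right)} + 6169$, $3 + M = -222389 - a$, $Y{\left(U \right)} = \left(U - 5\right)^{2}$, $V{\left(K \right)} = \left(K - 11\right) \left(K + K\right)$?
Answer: $-31575$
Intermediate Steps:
$V{\left(K \right)} = 2 K \left(-11 + K\right)$ ($V{\left(K \right)} = \left(-11 + K\right) 2 K = 2 K \left(-11 + K\right)$)
$a = -180927$ ($a = -8 - 180919 = -180927$)
$Y{\left(U \right)} = \left(-5 + U\right)^{2}$
$M = -41465$ ($M = -3 - 41462 = -41465$)
$J = 9890$ ($J = \left(-5 + 2 \cdot 7 \left(-11 + 7\right)\right)^{2} + 6169 = \left(-5 + 2 \cdot 7 \left(-4\right)\right)^{2} + 6169 = \left(-5 - 56\right)^{2} + 6169 = \left(-61\right)^{2} + 6169 = 3721 + 6169 = 9890$)
$J + M = 9890 - 41465 = -31575$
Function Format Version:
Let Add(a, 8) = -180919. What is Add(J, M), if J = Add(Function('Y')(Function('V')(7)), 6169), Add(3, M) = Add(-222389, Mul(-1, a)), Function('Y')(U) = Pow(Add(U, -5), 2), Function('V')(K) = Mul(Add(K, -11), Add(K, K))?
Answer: -31575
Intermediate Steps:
Function('V')(K) = Mul(2, K, Add(-11, K)) (Function('V')(K) = Mul(Add(-11, K), Mul(2, K)) = Mul(2, K, Add(-11, K)))
a = -180927 (a = Add(-8, -180919) = -180927)
Function('Y')(U) = Pow(Add(-5, U), 2)
M = -41465 (M = Add(-3, Add(-222389, Mul(-1, -180927))) = Add(-3, Add(-222389, 180927)) = Add(-3, -41462) = -41465)
J = 9890 (J = Add(Pow(Add(-5, Mul(2, 7, Add(-11, 7))), 2), 6169) = Add(Pow(Add(-5, Mul(2, 7, -4)), 2), 6169) = Add(Pow(Add(-5, -56), 2), 6169) = Add(Pow(-61, 2), 6169) = Add(3721, 6169) = 9890)
Add(J, M) = Add(9890, -41465) = -31575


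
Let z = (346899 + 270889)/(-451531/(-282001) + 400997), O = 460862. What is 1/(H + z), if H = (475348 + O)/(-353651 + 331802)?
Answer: -205894063385856/8505170144178739 ≈ -0.024208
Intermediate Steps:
z = 43554208447/28270501632 (z = 617788/(-451531*(-1/282001) + 400997) = 617788/(451531/282001 + 400997) = 617788/(113082006528/282001) = 617788*(282001/113082006528) = 43554208447/28270501632 ≈ 1.5406)
H = -312070/7283 (H = (475348 + 460862)/(-353651 + 331802) = 936210/(-21849) = 936210*(-1/21849) = -312070/7283 ≈ -42.849)
1/(H + z) = 1/(-312070/7283 + 43554208447/28270501632) = 1/(-8505170144178739/205894063385856) = -205894063385856/8505170144178739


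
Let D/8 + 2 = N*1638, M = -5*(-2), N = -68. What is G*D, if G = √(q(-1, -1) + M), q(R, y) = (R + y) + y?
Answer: -891088*√7 ≈ -2.3576e+6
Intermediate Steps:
q(R, y) = R + 2*y
M = 10
D = -891088 (D = -16 + 8*(-68*1638) = -16 + 8*(-111384) = -16 - 891072 = -891088)
G = √7 (G = √((-1 + 2*(-1)) + 10) = √((-1 - 2) + 10) = √(-3 + 10) = √7 ≈ 2.6458)
G*D = √7*(-891088) = -891088*√7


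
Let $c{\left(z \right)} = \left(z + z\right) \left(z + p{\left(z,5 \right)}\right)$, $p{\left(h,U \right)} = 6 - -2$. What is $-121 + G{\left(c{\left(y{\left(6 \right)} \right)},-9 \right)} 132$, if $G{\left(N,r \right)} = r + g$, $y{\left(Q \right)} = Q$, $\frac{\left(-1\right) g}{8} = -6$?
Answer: $5027$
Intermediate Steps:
$p{\left(h,U \right)} = 8$ ($p{\left(h,U \right)} = 6 + 2 = 8$)
$g = 48$ ($g = \left(-8\right) \left(-6\right) = 48$)
$c{\left(z \right)} = 2 z \left(8 + z\right)$ ($c{\left(z \right)} = \left(z + z\right) \left(z + 8\right) = 2 z \left(8 + z\right)$)
$G{\left(N,r \right)} = 48 + r$ ($G{\left(N,r \right)} = r + 48 = 48 + r$)
$-121 + G{\left(c{\left(y{\left(6 \right)} \right)},-9 \right)} 132 = -121 + \left(48 - 9\right) 132 = -121 + 39 \cdot 132 = -121 + 5148 = 5027$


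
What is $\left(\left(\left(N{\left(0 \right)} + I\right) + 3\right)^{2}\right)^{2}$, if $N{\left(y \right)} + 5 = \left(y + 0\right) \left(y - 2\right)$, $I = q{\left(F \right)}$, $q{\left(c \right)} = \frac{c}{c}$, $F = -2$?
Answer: $1$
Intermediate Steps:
$q{\left(c \right)} = 1$
$I = 1$
$N{\left(y \right)} = -5 + y \left(-2 + y\right)$ ($N{\left(y \right)} = -5 + \left(y + 0\right) \left(y - 2\right) = -5 + y \left(-2 + y\right)$)
$\left(\left(\left(N{\left(0 \right)} + I\right) + 3\right)^{2}\right)^{2} = \left(\left(\left(\left(-5 + 0^{2} - 0\right) + 1\right) + 3\right)^{2}\right)^{2} = \left(\left(\left(\left(-5 + 0 + 0\right) + 1\right) + 3\right)^{2}\right)^{2} = \left(\left(\left(-5 + 1\right) + 3\right)^{2}\right)^{2} = \left(\left(-4 + 3\right)^{2}\right)^{2} = \left(\left(-1\right)^{2}\right)^{2} = 1^{2} = 1$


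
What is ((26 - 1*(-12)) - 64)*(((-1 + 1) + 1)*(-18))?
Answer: 468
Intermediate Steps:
((26 - 1*(-12)) - 64)*(((-1 + 1) + 1)*(-18)) = ((26 + 12) - 64)*((0 + 1)*(-18)) = (38 - 64)*(1*(-18)) = -26*(-18) = 468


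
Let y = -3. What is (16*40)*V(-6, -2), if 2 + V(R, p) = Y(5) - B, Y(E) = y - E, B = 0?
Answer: -6400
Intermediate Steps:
Y(E) = -3 - E
V(R, p) = -10 (V(R, p) = -2 + ((-3 - 1*5) - 1*0) = -2 + ((-3 - 5) + 0) = -2 + (-8 + 0) = -2 - 8 = -10)
(16*40)*V(-6, -2) = (16*40)*(-10) = 640*(-10) = -6400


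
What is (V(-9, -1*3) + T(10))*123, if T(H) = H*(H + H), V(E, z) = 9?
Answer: 25707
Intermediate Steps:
T(H) = 2*H² (T(H) = H*(2*H) = 2*H²)
(V(-9, -1*3) + T(10))*123 = (9 + 2*10²)*123 = (9 + 2*100)*123 = (9 + 200)*123 = 209*123 = 25707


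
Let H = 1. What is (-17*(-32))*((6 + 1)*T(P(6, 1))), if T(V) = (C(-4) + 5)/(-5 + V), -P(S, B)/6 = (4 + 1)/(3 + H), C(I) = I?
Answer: -7616/25 ≈ -304.64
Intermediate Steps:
P(S, B) = -15/2 (P(S, B) = -6*(4 + 1)/(3 + 1) = -30/4 = -6*5/4 = -15/2)
T(V) = 1/(-5 + V) (T(V) = (-4 + 5)/(-5 + V) = 1/(-5 + V))
(-17*(-32))*((6 + 1)*T(P(6, 1))) = (-17*(-32))*((6 + 1)/(-5 - 15/2)) = 544*(7/(-25/2)) = 544*(7*(-2/25)) = 544*(-14/25) = -7616/25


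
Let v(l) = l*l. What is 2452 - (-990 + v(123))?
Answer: -11687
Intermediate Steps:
v(l) = l**2
2452 - (-990 + v(123)) = 2452 - (-990 + 123**2) = 2452 - (-990 + 15129) = 2452 - 1*14139 = 2452 - 14139 = -11687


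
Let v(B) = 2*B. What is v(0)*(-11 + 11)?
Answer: 0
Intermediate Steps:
v(0)*(-11 + 11) = (2*0)*(-11 + 11) = 0*0 = 0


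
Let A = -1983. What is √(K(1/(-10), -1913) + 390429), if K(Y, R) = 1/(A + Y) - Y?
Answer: √15354349013121510/198310 ≈ 624.84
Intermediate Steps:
K(Y, R) = 1/(-1983 + Y) - Y
√(K(1/(-10), -1913) + 390429) = √((1 - (1/(-10))² + 1983/(-10))/(-1983 + 1/(-10)) + 390429) = √((1 - (-⅒)² + 1983*(-⅒))/(-1983 - ⅒) + 390429) = √((1 - 1*1/100 - 1983/10)/(-19831/10) + 390429) = √(-10*(1 - 1/100 - 1983/10)/19831 + 390429) = √(-10/19831*(-19731/100) + 390429) = √(19731/198310 + 390429) = √(77425994721/198310) = √15354349013121510/198310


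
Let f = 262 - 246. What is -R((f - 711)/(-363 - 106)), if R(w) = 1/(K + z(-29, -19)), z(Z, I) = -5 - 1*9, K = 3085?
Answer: -1/3071 ≈ -0.00032563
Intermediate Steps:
z(Z, I) = -14 (z(Z, I) = -5 - 9 = -14)
f = 16
R(w) = 1/3071 (R(w) = 1/(3085 - 14) = 1/3071)
-R((f - 711)/(-363 - 106)) = -1*1/3071 = -1/3071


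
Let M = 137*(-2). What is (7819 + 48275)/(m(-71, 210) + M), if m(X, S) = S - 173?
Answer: -18698/79 ≈ -236.68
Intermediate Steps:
m(X, S) = -173 + S
M = -274
(7819 + 48275)/(m(-71, 210) + M) = (7819 + 48275)/((-173 + 210) - 274) = 56094/(37 - 274) = 56094/(-237) = 56094*(-1/237) = -18698/79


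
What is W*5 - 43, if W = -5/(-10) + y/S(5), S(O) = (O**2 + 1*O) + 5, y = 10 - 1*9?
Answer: -565/14 ≈ -40.357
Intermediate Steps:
y = 1 (y = 10 - 9 = 1)
S(O) = 5 + O + O**2 (S(O) = (O**2 + O) + 5 = (O + O**2) + 5 = 5 + O + O**2)
W = 37/70 (W = -5/(-10) + 1/(5 + 5 + 5**2) = -5*(-1/10) + 1/(5 + 5 + 25) = 1/2 + 1/35 = 37/70 ≈ 0.52857)
W*5 - 43 = (37/70)*5 - 43 = 37/14 - 43 = -565/14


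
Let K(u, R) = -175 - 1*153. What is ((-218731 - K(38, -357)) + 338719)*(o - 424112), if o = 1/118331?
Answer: -6038130297194436/118331 ≈ -5.1027e+10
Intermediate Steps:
K(u, R) = -328 (K(u, R) = -175 - 153 = -328)
o = 1/118331 ≈ 8.4509e-6
((-218731 - K(38, -357)) + 338719)*(o - 424112) = ((-218731 - 1*(-328)) + 338719)*(1/118331 - 424112) = ((-218731 + 328) + 338719)*(-50185597071/118331) = (-218403 + 338719)*(-50185597071/118331) = 120316*(-50185597071/118331) = -6038130297194436/118331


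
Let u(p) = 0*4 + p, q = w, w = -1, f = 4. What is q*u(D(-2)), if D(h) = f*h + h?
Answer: 10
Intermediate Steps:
D(h) = 5*h (D(h) = 4*h + h = 5*h)
q = -1
u(p) = p (u(p) = 0 + p = p)
q*u(D(-2)) = -5*(-2) = -1*(-10) = 10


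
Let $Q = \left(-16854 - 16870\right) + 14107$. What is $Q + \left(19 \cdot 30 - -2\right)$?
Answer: $-19045$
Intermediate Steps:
$Q = -19617$ ($Q = -33724 + 14107 = -19617$)
$Q + \left(19 \cdot 30 - -2\right) = -19617 + \left(19 \cdot 30 - -2\right) = -19617 + \left(570 + \left(-14 + 16\right)\right) = -19617 + \left(570 + 2\right) = -19617 + 572 = -19045$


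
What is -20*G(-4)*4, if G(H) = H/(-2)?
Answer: -160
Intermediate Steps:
G(H) = -H/2 (G(H) = H*(-1/2) = -H/2)
-20*G(-4)*4 = -(-10)*(-4)*4 = -20*2*4 = -40*4 = -160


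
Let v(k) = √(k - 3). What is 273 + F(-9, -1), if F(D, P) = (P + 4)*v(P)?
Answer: 273 + 6*I ≈ 273.0 + 6.0*I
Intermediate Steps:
v(k) = √(-3 + k)
F(D, P) = √(-3 + P)*(4 + P) (F(D, P) = (P + 4)*√(-3 + P) = (4 + P)*√(-3 + P) = √(-3 + P)*(4 + P))
273 + F(-9, -1) = 273 + √(-3 - 1)*(4 - 1) = 273 + √(-4)*3 = 273 + (2*I)*3 = 273 + 6*I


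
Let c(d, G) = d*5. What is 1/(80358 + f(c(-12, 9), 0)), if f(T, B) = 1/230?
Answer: 230/18482341 ≈ 1.2444e-5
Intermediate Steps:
c(d, G) = 5*d
f(T, B) = 1/230
1/(80358 + f(c(-12, 9), 0)) = 1/(80358 + 1/230) = 1/(18482341/230) = 230/18482341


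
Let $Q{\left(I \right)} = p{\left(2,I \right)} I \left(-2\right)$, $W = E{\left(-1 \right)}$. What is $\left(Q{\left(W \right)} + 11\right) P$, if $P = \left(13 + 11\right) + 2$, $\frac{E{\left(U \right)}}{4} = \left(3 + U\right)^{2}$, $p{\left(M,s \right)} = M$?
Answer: $-1378$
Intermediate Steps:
$E{\left(U \right)} = 4 \left(3 + U\right)^{2}$
$W = 16$ ($W = 4 \left(3 - 1\right)^{2} = 4 \cdot 2^{2} = 4 \cdot 4 = 16$)
$P = 26$ ($P = 24 + 2 = 26$)
$Q{\left(I \right)} = - 4 I$ ($Q{\left(I \right)} = 2 I \left(-2\right) = - 4 I$)
$\left(Q{\left(W \right)} + 11\right) P = \left(\left(-4\right) 16 + 11\right) 26 = \left(-64 + 11\right) 26 = \left(-53\right) 26 = -1378$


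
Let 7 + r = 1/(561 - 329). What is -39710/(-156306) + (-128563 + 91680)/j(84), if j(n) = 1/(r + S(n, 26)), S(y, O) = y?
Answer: -51496163367275/18131496 ≈ -2.8401e+6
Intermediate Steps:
r = -1623/232 (r = -7 + 1/(561 - 329) = -7 + 1/232 = -1623/232 ≈ -6.9957)
j(n) = 1/(-1623/232 + n)
-39710/(-156306) + (-128563 + 91680)/j(84) = -39710/(-156306) + (-128563 + 91680)/((232/(-1623 + 232*84))) = -39710*(-1/156306) - 36883/(232/(-1623 + 19488)) = 19855/78153 - 36883/(232/17865) = 19855/78153 - 36883/(232*(1/17865)) = 19855/78153 - 36883/232/17865 = 19855/78153 - 36883*17865/232 = 19855/78153 - 658914795/232 = -51496163367275/18131496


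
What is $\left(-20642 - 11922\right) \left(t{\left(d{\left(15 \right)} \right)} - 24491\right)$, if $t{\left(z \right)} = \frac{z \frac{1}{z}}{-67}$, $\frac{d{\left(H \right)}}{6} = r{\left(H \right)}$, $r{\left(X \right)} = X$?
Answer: $\frac{53434202472}{67} \approx 7.9752 \cdot 10^{8}$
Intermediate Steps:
$d{\left(H \right)} = 6 H$
$t{\left(z \right)} = - \frac{1}{67}$ ($t{\left(z \right)} = 1 \left(- \frac{1}{67}\right) = - \frac{1}{67}$)
$\left(-20642 - 11922\right) \left(t{\left(d{\left(15 \right)} \right)} - 24491\right) = \left(-20642 - 11922\right) \left(- \frac{1}{67} - 24491\right) = \left(-20642 - 11922\right) \left(- \frac{1640898}{67}\right) = \left(-32564\right) \left(- \frac{1640898}{67}\right) = \frac{53434202472}{67}$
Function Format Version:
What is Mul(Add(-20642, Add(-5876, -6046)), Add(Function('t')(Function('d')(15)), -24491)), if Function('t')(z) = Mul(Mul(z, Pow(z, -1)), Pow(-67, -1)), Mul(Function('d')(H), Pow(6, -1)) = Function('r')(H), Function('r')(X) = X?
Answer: Rational(53434202472, 67) ≈ 7.9752e+8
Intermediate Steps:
Function('d')(H) = Mul(6, H)
Function('t')(z) = Rational(-1, 67) (Function('t')(z) = Mul(1, Rational(-1, 67)) = Rational(-1, 67))
Mul(Add(-20642, Add(-5876, -6046)), Add(Function('t')(Function('d')(15)), -24491)) = Mul(Add(-20642, Add(-5876, -6046)), Add(Rational(-1, 67), -24491)) = Mul(Add(-20642, -11922), Rational(-1640898, 67)) = Mul(-32564, Rational(-1640898, 67)) = Rational(53434202472, 67)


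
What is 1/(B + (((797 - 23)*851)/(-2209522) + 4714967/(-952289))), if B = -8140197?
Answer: -61885396937/503759647345415429 ≈ -1.2285e-7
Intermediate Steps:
1/(B + (((797 - 23)*851)/(-2209522) + 4714967/(-952289))) = 1/(-8140197 + (((797 - 23)*851)/(-2209522) + 4714967/(-952289))) = 1/(-8140197 + ((774*851)*(-1/2209522) + 4714967*(-1/952289))) = 1/(-8140197 + (658674*(-1/2209522) - 277351/56017)) = 1/(-8140197 + (-329337/1104761 - 277351/56017)) = 1/(-8140197 - 324855038840/61885396937) = 1/(-503759647345415429/61885396937) = -61885396937/503759647345415429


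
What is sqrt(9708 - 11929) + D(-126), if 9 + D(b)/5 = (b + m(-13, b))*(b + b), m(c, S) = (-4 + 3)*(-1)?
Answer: 157455 + I*sqrt(2221) ≈ 1.5746e+5 + 47.128*I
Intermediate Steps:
m(c, S) = 1 (m(c, S) = -1*(-1) = 1)
D(b) = -45 + 10*b*(1 + b) (D(b) = -45 + 5*((b + 1)*(b + b)) = -45 + 5*((1 + b)*(2*b)) = -45 + 5*(2*b*(1 + b)) = -45 + 10*b*(1 + b))
sqrt(9708 - 11929) + D(-126) = sqrt(9708 - 11929) + (-45 + 10*(-126) + 10*(-126)**2) = sqrt(-2221) + (-45 - 1260 + 10*15876) = I*sqrt(2221) + (-45 - 1260 + 158760) = I*sqrt(2221) + 157455 = 157455 + I*sqrt(2221)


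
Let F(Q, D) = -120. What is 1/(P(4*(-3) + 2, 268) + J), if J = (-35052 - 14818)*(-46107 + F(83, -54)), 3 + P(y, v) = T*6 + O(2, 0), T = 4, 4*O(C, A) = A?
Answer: 1/2305340511 ≈ 4.3378e-10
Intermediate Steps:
O(C, A) = A/4
P(y, v) = 21 (P(y, v) = -3 + (4*6 + (¼)*0) = -3 + (24 + 0) = -3 + 24 = 21)
J = 2305340490 (J = (-35052 - 14818)*(-46107 - 120) = -49870*(-46227) = 2305340490)
1/(P(4*(-3) + 2, 268) + J) = 1/(21 + 2305340490) = 1/2305340511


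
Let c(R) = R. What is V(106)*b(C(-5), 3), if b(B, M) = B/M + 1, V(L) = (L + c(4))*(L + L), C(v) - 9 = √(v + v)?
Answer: 93280 + 23320*I*√10/3 ≈ 93280.0 + 24581.0*I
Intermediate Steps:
C(v) = 9 + √2*√v (C(v) = 9 + √(v + v) = 9 + √(2*v) = 9 + √2*√v)
V(L) = 2*L*(4 + L) (V(L) = (L + 4)*(L + L) = (4 + L)*(2*L) = 2*L*(4 + L))
b(B, M) = 1 + B/M (b(B, M) = B/M + 1 = 1 + B/M)
V(106)*b(C(-5), 3) = (2*106*(4 + 106))*(((9 + √2*√(-5)) + 3)/3) = (2*106*110)*(((9 + √2*(I*√5)) + 3)/3) = 23320*(((9 + I*√10) + 3)/3) = 23320*((12 + I*√10)/3) = 23320*(4 + I*√10/3) = 93280 + 23320*I*√10/3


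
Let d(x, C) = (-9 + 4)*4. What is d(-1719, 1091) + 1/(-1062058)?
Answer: -21241161/1062058 ≈ -20.000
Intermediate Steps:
d(x, C) = -20 (d(x, C) = -5*4 = -20)
d(-1719, 1091) + 1/(-1062058) = -20 + 1/(-1062058) = -20 - 1/1062058 = -21241161/1062058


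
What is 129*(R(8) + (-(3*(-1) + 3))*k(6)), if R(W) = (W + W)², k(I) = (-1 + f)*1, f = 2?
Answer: 33024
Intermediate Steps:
k(I) = 1 (k(I) = (-1 + 2)*1 = 1*1 = 1)
R(W) = 4*W² (R(W) = (2*W)² = 4*W²)
129*(R(8) + (-(3*(-1) + 3))*k(6)) = 129*(4*8² - (3*(-1) + 3)*1) = 129*(4*64 - (-3 + 3)*1) = 129*(256 - 1*0*1) = 129*(256 + 0*1) = 129*(256 + 0) = 129*256 = 33024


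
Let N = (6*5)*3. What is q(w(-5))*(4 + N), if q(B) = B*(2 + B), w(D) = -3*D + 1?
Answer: 27072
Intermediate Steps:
w(D) = 1 - 3*D
N = 90 (N = 30*3 = 90)
q(w(-5))*(4 + N) = ((1 - 3*(-5))*(2 + (1 - 3*(-5))))*(4 + 90) = ((1 + 15)*(2 + (1 + 15)))*94 = (16*(2 + 16))*94 = (16*18)*94 = 288*94 = 27072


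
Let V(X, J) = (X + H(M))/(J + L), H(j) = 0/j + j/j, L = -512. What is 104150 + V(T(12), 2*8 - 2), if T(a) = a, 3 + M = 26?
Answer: 51866687/498 ≈ 1.0415e+5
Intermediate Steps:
M = 23 (M = -3 + 26 = 23)
H(j) = 1 (H(j) = 0 + 1 = 1)
V(X, J) = (1 + X)/(-512 + J) (V(X, J) = (X + 1)/(J - 512) = (1 + X)/(-512 + J))
104150 + V(T(12), 2*8 - 2) = 104150 + (1 + 12)/(-512 + (2*8 - 2)) = 104150 + 13/(-512 + (16 - 2)) = 104150 + 13/(-512 + 14) = 104150 + 13/(-498) = 104150 - 1/498*13 = 104150 - 13/498 = 51866687/498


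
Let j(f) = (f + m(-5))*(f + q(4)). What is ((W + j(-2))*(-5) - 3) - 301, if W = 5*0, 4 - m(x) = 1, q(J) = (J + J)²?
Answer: -614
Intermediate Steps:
q(J) = 4*J² (q(J) = (2*J)² = 4*J²)
m(x) = 3 (m(x) = 4 - 1*1 = 4 - 1 = 3)
W = 0
j(f) = (3 + f)*(64 + f) (j(f) = (f + 3)*(f + 4*4²) = (3 + f)*(f + 4*16) = (3 + f)*(f + 64) = (3 + f)*(64 + f))
((W + j(-2))*(-5) - 3) - 301 = ((0 + (192 + (-2)² + 67*(-2)))*(-5) - 3) - 301 = ((0 + (192 + 4 - 134))*(-5) - 3) - 301 = ((0 + 62)*(-5) - 3) - 301 = (62*(-5) - 3) - 301 = (-310 - 3) - 301 = -313 - 301 = -614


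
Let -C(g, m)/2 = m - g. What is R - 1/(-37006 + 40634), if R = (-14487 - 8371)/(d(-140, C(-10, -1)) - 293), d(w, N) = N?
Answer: 82928513/1128308 ≈ 73.498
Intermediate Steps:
C(g, m) = -2*m + 2*g (C(g, m) = -2*(m - g) = -2*m + 2*g)
R = 22858/311 (R = (-14487 - 8371)/((-2*(-1) + 2*(-10)) - 293) = -22858/((2 - 20) - 293) = -22858/(-18 - 293) = -22858/(-311) = -22858*(-1/311) = 22858/311 ≈ 73.498)
R - 1/(-37006 + 40634) = 22858/311 - 1/(-37006 + 40634) = 22858/311 - 1/3628 = 82928513/1128308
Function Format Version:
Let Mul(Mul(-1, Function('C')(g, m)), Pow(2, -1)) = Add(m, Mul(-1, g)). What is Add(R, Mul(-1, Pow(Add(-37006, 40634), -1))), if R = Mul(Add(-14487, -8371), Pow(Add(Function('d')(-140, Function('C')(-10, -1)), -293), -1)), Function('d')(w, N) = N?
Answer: Rational(82928513, 1128308) ≈ 73.498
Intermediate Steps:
Function('C')(g, m) = Add(Mul(-2, m), Mul(2, g)) (Function('C')(g, m) = Mul(-2, Add(m, Mul(-1, g))) = Add(Mul(-2, m), Mul(2, g)))
R = Rational(22858, 311) (R = Mul(Add(-14487, -8371), Pow(Add(Add(Mul(-2, -1), Mul(2, -10)), -293), -1)) = Mul(-22858, Pow(Add(Add(2, -20), -293), -1)) = Mul(-22858, Pow(Add(-18, -293), -1)) = Mul(-22858, Pow(-311, -1)) = Mul(-22858, Rational(-1, 311)) = Rational(22858, 311) ≈ 73.498)
Add(R, Mul(-1, Pow(Add(-37006, 40634), -1))) = Add(Rational(22858, 311), Mul(-1, Pow(Add(-37006, 40634), -1))) = Add(Rational(22858, 311), Mul(-1, Pow(3628, -1))) = Add(Rational(22858, 311), Mul(-1, Rational(1, 3628))) = Add(Rational(22858, 311), Rational(-1, 3628)) = Rational(82928513, 1128308)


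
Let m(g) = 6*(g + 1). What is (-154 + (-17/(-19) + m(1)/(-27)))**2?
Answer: 689430049/29241 ≈ 23578.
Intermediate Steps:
m(g) = 6 + 6*g (m(g) = 6*(1 + g) = 6 + 6*g)
(-154 + (-17/(-19) + m(1)/(-27)))**2 = (-154 + (-17/(-19) + (6 + 6*1)/(-27)))**2 = (-154 + (-17*(-1/19) + (6 + 6)*(-1/27)))**2 = (-154 + (17/19 + 12*(-1/27)))**2 = (-154 + (17/19 - 4/9))**2 = (-154 + 77/171)**2 = (-26257/171)**2 = 689430049/29241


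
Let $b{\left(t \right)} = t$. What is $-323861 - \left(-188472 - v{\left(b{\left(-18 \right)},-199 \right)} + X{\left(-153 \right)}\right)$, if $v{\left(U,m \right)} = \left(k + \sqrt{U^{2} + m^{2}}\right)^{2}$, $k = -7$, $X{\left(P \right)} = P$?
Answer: $-95262 - 70 \sqrt{1597} \approx -98059.0$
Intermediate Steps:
$v{\left(U,m \right)} = \left(-7 + \sqrt{U^{2} + m^{2}}\right)^{2}$
$-323861 - \left(-188472 - v{\left(b{\left(-18 \right)},-199 \right)} + X{\left(-153 \right)}\right) = -323861 + \left(\left(\left(-7 + \sqrt{\left(-18\right)^{2} + \left(-199\right)^{2}}\right)^{2} - -153\right) + 188472\right) = -323861 + \left(\left(\left(-7 + \sqrt{324 + 39601}\right)^{2} + 153\right) + 188472\right) = -323861 + \left(\left(\left(-7 + \sqrt{39925}\right)^{2} + 153\right) + 188472\right) = -323861 + \left(\left(\left(-7 + 5 \sqrt{1597}\right)^{2} + 153\right) + 188472\right) = -323861 + \left(\left(153 + \left(-7 + 5 \sqrt{1597}\right)^{2}\right) + 188472\right) = -323861 + \left(188625 + \left(-7 + 5 \sqrt{1597}\right)^{2}\right) = -135236 + \left(-7 + 5 \sqrt{1597}\right)^{2}$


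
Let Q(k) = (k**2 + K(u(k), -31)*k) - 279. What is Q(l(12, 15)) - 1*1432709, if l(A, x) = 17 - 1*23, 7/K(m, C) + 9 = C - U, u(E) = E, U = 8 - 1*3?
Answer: -21494266/15 ≈ -1.4330e+6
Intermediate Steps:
U = 5 (U = 8 - 3 = 5)
K(m, C) = 7/(-14 + C) (K(m, C) = 7/(-9 + (C - 1*5)) = 7/(-9 + (C - 5)) = 7/(-9 + (-5 + C)) = 7/(-14 + C))
l(A, x) = -6 (l(A, x) = 17 - 23 = -6)
Q(k) = -279 + k**2 - 7*k/45 (Q(k) = (k**2 + (7/(-14 - 31))*k) - 279 = (k**2 + (7/(-45))*k) - 279 = (k**2 + (7*(-1/45))*k) - 279 = (k**2 - 7*k/45) - 279 = -279 + k**2 - 7*k/45)
Q(l(12, 15)) - 1*1432709 = (-279 + (-6)**2 - 7/45*(-6)) - 1*1432709 = (-279 + 36 + 14/15) - 1432709 = -3631/15 - 1432709 = -21494266/15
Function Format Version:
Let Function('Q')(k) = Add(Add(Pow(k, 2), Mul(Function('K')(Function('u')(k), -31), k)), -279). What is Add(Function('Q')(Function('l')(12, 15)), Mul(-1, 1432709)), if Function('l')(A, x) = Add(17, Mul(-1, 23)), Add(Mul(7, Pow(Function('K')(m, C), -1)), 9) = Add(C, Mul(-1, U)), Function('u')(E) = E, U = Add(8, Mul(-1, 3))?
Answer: Rational(-21494266, 15) ≈ -1.4330e+6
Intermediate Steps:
U = 5 (U = Add(8, -3) = 5)
Function('K')(m, C) = Mul(7, Pow(Add(-14, C), -1)) (Function('K')(m, C) = Mul(7, Pow(Add(-9, Add(C, Mul(-1, 5))), -1)) = Mul(7, Pow(Add(-9, Add(C, -5)), -1)) = Mul(7, Pow(Add(-9, Add(-5, C)), -1)) = Mul(7, Pow(Add(-14, C), -1)))
Function('l')(A, x) = -6 (Function('l')(A, x) = Add(17, -23) = -6)
Function('Q')(k) = Add(-279, Pow(k, 2), Mul(Rational(-7, 45), k)) (Function('Q')(k) = Add(Add(Pow(k, 2), Mul(Mul(7, Pow(Add(-14, -31), -1)), k)), -279) = Add(Add(Pow(k, 2), Mul(Mul(7, Pow(-45, -1)), k)), -279) = Add(Add(Pow(k, 2), Mul(Mul(7, Rational(-1, 45)), k)), -279) = Add(Add(Pow(k, 2), Mul(Rational(-7, 45), k)), -279) = Add(-279, Pow(k, 2), Mul(Rational(-7, 45), k)))
Add(Function('Q')(Function('l')(12, 15)), Mul(-1, 1432709)) = Add(Add(-279, Pow(-6, 2), Mul(Rational(-7, 45), -6)), Mul(-1, 1432709)) = Add(Add(-279, 36, Rational(14, 15)), -1432709) = Add(Rational(-3631, 15), -1432709) = Rational(-21494266, 15)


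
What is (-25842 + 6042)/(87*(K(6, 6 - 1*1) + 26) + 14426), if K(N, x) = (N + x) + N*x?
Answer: -3960/4051 ≈ -0.97754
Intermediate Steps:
K(N, x) = N + x + N*x
(-25842 + 6042)/(87*(K(6, 6 - 1*1) + 26) + 14426) = (-25842 + 6042)/(87*((6 + (6 - 1*1) + 6*(6 - 1*1)) + 26) + 14426) = -19800/(87*((6 + (6 - 1) + 6*(6 - 1)) + 26) + 14426) = -19800/(87*((6 + 5 + 6*5) + 26) + 14426) = -19800/(87*((6 + 5 + 30) + 26) + 14426) = -19800/(87*(41 + 26) + 14426) = -19800/(87*67 + 14426) = -19800/(5829 + 14426) = -19800/20255 = -19800*1/20255 = -3960/4051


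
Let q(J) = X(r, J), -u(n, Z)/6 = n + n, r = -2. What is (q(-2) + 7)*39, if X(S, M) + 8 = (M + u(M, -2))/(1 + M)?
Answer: -897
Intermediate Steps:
u(n, Z) = -12*n (u(n, Z) = -6*(n + n) = -12*n)
X(S, M) = -8 - 11*M/(1 + M) (X(S, M) = -8 + (M - 12*M)/(1 + M) = -8 + (-11*M)/(1 + M) = -8 - 11*M/(1 + M))
q(J) = (-8 - 19*J)/(1 + J)
(q(-2) + 7)*39 = ((-8 - 19*(-2))/(1 - 2) + 7)*39 = ((-8 + 38)/(-1) + 7)*39 = (-1*30 + 7)*39 = (-30 + 7)*39 = -23*39 = -897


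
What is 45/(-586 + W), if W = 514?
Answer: -5/8 ≈ -0.62500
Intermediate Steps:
45/(-586 + W) = 45/(-586 + 514) = 45/(-72) = -1/72*45 = -5/8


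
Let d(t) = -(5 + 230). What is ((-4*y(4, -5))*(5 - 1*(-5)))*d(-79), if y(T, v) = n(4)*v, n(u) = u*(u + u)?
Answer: -1504000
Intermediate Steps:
n(u) = 2*u**2 (n(u) = u*(2*u) = 2*u**2)
y(T, v) = 32*v (y(T, v) = (2*4**2)*v = (2*16)*v = 32*v)
d(t) = -235 (d(t) = -1*235 = -235)
((-4*y(4, -5))*(5 - 1*(-5)))*d(-79) = ((-128*(-5))*(5 - 1*(-5)))*(-235) = ((-4*(-160))*(5 + 5))*(-235) = (640*10)*(-235) = 6400*(-235) = -1504000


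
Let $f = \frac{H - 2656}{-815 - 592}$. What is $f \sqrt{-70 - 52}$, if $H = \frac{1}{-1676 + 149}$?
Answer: $\frac{4055713 i \sqrt{122}}{2148489} \approx 20.85 i$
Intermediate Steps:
$H = - \frac{1}{1527}$ ($H = \frac{1}{-1527} = - \frac{1}{1527} \approx -0.00065488$)
$f = \frac{4055713}{2148489}$ ($f = \frac{- \frac{1}{1527} - 2656}{-815 - 592} = - \frac{4055713}{1527 \left(-1407\right)} = \left(- \frac{4055713}{1527}\right) \left(- \frac{1}{1407}\right) = \frac{4055713}{2148489} \approx 1.8877$)
$f \sqrt{-70 - 52} = \frac{4055713 \sqrt{-70 - 52}}{2148489} = \frac{4055713 \sqrt{-122}}{2148489} = \frac{4055713 i \sqrt{122}}{2148489}$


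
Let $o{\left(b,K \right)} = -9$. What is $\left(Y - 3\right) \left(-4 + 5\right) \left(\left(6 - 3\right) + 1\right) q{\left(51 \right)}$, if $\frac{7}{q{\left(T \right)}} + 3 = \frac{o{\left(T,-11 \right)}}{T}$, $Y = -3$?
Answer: $\frac{476}{9} \approx 52.889$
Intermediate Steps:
$q{\left(T \right)} = \frac{7}{-3 - \frac{9}{T}}$
$\left(Y - 3\right) \left(-4 + 5\right) \left(\left(6 - 3\right) + 1\right) q{\left(51 \right)} = \left(-3 - 3\right) \left(-4 + 5\right) \left(\left(6 - 3\right) + 1\right) \left(\left(-7\right) 51 \frac{1}{9 + 3 \cdot 51}\right) = - 6 \cdot 1 \left(\left(6 - 3\right) + 1\right) \left(\left(-7\right) 51 \frac{1}{9 + 153}\right) = - 6 \cdot 1 \left(3 + 1\right) \left(\left(-7\right) 51 \cdot \frac{1}{162}\right) = - 6 \cdot 1 \cdot 4 \left(\left(-7\right) 51 \cdot \frac{1}{162}\right) = \left(-6\right) 4 \left(- \frac{119}{54}\right) = \left(-24\right) \left(- \frac{119}{54}\right) = \frac{476}{9}$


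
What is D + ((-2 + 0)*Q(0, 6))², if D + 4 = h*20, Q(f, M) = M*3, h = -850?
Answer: -15708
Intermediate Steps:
Q(f, M) = 3*M
D = -17004 (D = -4 - 850*20 = -4 - 17000 = -17004)
D + ((-2 + 0)*Q(0, 6))² = -17004 + ((-2 + 0)*(3*6))² = -17004 + (-2*18)² = -17004 + (-36)² = -17004 + 1296 = -15708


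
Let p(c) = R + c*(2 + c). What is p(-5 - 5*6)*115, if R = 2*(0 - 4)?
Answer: 131905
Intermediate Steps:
R = -8 (R = 2*(-4) = -8)
p(c) = -8 + c*(2 + c)
p(-5 - 5*6)*115 = (-8 + (-5 - 5*6)² + 2*(-5 - 5*6))*115 = (-8 + (-5 - 30)² + 2*(-5 - 30))*115 = (-8 + (-35)² + 2*(-35))*115 = (-8 + 1225 - 70)*115 = 1147*115 = 131905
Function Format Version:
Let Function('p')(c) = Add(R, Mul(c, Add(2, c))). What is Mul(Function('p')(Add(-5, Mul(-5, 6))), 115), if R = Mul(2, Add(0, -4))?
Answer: 131905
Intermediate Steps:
R = -8 (R = Mul(2, -4) = -8)
Function('p')(c) = Add(-8, Mul(c, Add(2, c)))
Mul(Function('p')(Add(-5, Mul(-5, 6))), 115) = Mul(Add(-8, Pow(Add(-5, Mul(-5, 6)), 2), Mul(2, Add(-5, Mul(-5, 6)))), 115) = Mul(Add(-8, Pow(Add(-5, -30), 2), Mul(2, Add(-5, -30))), 115) = Mul(Add(-8, Pow(-35, 2), Mul(2, -35)), 115) = Mul(Add(-8, 1225, -70), 115) = Mul(1147, 115) = 131905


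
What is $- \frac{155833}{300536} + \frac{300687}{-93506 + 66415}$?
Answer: $- \frac{94588940035}{8141820776} \approx -11.618$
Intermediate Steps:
$- \frac{155833}{300536} + \frac{300687}{-93506 + 66415} = \left(-155833\right) \frac{1}{300536} + \frac{300687}{-27091} = - \frac{155833}{300536} + 300687 \left(- \frac{1}{27091}\right) = - \frac{155833}{300536} - \frac{300687}{27091} = - \frac{94588940035}{8141820776}$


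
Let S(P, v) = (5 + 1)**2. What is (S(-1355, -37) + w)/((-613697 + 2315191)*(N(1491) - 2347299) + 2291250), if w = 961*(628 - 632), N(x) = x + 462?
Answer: 1904/1995294927837 ≈ 9.5424e-10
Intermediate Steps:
N(x) = 462 + x
w = -3844 (w = 961*(-4) = -3844)
S(P, v) = 36 (S(P, v) = 6**2 = 36)
(S(-1355, -37) + w)/((-613697 + 2315191)*(N(1491) - 2347299) + 2291250) = (36 - 3844)/((-613697 + 2315191)*((462 + 1491) - 2347299) + 2291250) = -3808/(1701494*(1953 - 2347299) + 2291250) = -3808/(1701494*(-2345346) + 2291250) = -3808/(-3990592146924 + 2291250) = -3808/(-3990589855674) = -3808*(-1/3990589855674) = 1904/1995294927837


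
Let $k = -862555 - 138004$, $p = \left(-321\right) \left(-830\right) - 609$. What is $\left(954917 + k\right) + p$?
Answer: $220179$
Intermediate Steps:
$p = 265821$ ($p = 266430 - 609 = 265821$)
$k = -1000559$ ($k = -862555 - 138004 = -1000559$)
$\left(954917 + k\right) + p = \left(954917 - 1000559\right) + 265821 = -45642 + 265821 = 220179$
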